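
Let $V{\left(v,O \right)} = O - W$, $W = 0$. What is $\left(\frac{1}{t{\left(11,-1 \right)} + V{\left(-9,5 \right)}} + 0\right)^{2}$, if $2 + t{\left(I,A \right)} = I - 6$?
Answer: $\frac{1}{64} \approx 0.015625$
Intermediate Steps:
$V{\left(v,O \right)} = O$ ($V{\left(v,O \right)} = O - 0 = O + 0 = O$)
$t{\left(I,A \right)} = -8 + I$ ($t{\left(I,A \right)} = -2 + \left(I - 6\right) = -2 + \left(-6 + I\right) = -8 + I$)
$\left(\frac{1}{t{\left(11,-1 \right)} + V{\left(-9,5 \right)}} + 0\right)^{2} = \left(\frac{1}{\left(-8 + 11\right) + 5} + 0\right)^{2} = \left(\frac{1}{3 + 5} + 0\right)^{2} = \left(\frac{1}{8} + 0\right)^{2} = \left(\frac{1}{8}\right)^{2} = \frac{1}{64}$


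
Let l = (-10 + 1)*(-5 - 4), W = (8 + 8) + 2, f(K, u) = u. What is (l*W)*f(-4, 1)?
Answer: 1458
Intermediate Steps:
W = 18 (W = 16 + 2 = 18)
l = 81 (l = -9*(-9) = 81)
(l*W)*f(-4, 1) = (81*18)*1 = 1458*1 = 1458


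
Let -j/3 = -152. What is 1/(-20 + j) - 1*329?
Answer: -143443/436 ≈ -329.00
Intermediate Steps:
j = 456 (j = -3*(-152) = 456)
1/(-20 + j) - 1*329 = 1/(-20 + 456) - 1*329 = 1/436 - 329 = -143443/436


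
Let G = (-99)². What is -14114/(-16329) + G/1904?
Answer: 186913585/31090416 ≈ 6.0119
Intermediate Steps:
G = 9801
-14114/(-16329) + G/1904 = -14114/(-16329) + 9801/1904 = -14114*(-1/16329) + 9801*(1/1904) = 14114/16329 + 9801/1904 = 186913585/31090416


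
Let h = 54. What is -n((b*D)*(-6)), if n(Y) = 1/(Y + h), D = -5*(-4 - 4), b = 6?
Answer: 1/1386 ≈ 0.00072150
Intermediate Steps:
D = 40 (D = -5*(-8) = 40)
n(Y) = 1/(54 + Y) (n(Y) = 1/(Y + 54) = 1/(54 + Y))
-n((b*D)*(-6)) = -1/(54 + (6*40)*(-6)) = -1/(54 + 240*(-6)) = -1/(54 - 1440) = -1/(-1386) = -1*(-1/1386) = 1/1386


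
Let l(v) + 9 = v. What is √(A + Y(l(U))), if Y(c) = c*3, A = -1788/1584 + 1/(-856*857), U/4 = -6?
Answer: I*√14670199718915466/12104268 ≈ 10.006*I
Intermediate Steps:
U = -24 (U = 4*(-6) = -24)
l(v) = -9 + v
A = -27326335/24208536 (A = -1788*1/1584 - 1/856*1/857 = -149/132 - 1/733592 = -27326335/24208536 ≈ -1.1288)
Y(c) = 3*c
√(A + Y(l(U))) = √(-27326335/24208536 + 3*(-9 - 24)) = √(-27326335/24208536 + 3*(-33)) = √(-27326335/24208536 - 99) = √(-2423971399/24208536) = I*√14670199718915466/12104268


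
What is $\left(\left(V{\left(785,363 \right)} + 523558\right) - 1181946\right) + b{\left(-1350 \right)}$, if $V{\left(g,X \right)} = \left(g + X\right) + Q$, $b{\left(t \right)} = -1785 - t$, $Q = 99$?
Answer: $-657576$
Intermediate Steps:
$V{\left(g,X \right)} = 99 + X + g$ ($V{\left(g,X \right)} = \left(g + X\right) + 99 = \left(X + g\right) + 99 = 99 + X + g$)
$\left(\left(V{\left(785,363 \right)} + 523558\right) - 1181946\right) + b{\left(-1350 \right)} = \left(\left(\left(99 + 363 + 785\right) + 523558\right) - 1181946\right) - 435 = \left(\left(1247 + 523558\right) - 1181946\right) + \left(-1785 + 1350\right) = \left(524805 - 1181946\right) - 435 = -657141 - 435 = -657576$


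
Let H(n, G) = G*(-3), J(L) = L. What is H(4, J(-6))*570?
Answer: 10260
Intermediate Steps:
H(n, G) = -3*G
H(4, J(-6))*570 = -3*(-6)*570 = 18*570 = 10260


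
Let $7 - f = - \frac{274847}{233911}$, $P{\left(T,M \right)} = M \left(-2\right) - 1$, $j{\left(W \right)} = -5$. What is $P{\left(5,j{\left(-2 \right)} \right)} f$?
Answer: $\frac{17210016}{233911} \approx 73.575$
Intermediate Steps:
$P{\left(T,M \right)} = -1 - 2 M$ ($P{\left(T,M \right)} = - 2 M - 1 = -1 - 2 M$)
$f = \frac{1912224}{233911}$ ($f = 7 - - \frac{274847}{233911} = 7 + \frac{274847}{233911} = \frac{1912224}{233911} \approx 8.175$)
$P{\left(5,j{\left(-2 \right)} \right)} f = \left(-1 - -10\right) \frac{1912224}{233911} = \left(-1 + 10\right) \frac{1912224}{233911} = 9 \cdot \frac{1912224}{233911} = \frac{17210016}{233911}$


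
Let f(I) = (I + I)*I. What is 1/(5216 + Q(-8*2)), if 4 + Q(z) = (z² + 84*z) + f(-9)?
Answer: 1/4286 ≈ 0.00023332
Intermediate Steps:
f(I) = 2*I² (f(I) = (2*I)*I = 2*I²)
Q(z) = 158 + z² + 84*z (Q(z) = -4 + ((z² + 84*z) + 2*(-9)²) = -4 + ((z² + 84*z) + 2*81) = -4 + ((z² + 84*z) + 162) = -4 + (162 + z² + 84*z) = 158 + z² + 84*z)
1/(5216 + Q(-8*2)) = 1/(5216 + (158 + (-8*2)² + 84*(-8*2))) = 1/(5216 + (158 + (-16)² + 84*(-16))) = 1/(5216 + (158 + 256 - 1344)) = 1/(5216 - 930) = 1/4286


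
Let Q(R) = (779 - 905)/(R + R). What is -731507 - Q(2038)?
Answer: -1490811203/2038 ≈ -7.3151e+5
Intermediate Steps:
Q(R) = -63/R (Q(R) = -126*1/(2*R) = -63/R)
-731507 - Q(2038) = -731507 - (-63)/2038 = -731507 - 1*(-63/2038) = -731507 + 63/2038 = -1490811203/2038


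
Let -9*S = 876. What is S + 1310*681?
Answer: 2676038/3 ≈ 8.9201e+5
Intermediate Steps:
S = -292/3 (S = -⅑*876 = -292/3 ≈ -97.333)
S + 1310*681 = -292/3 + 1310*681 = -292/3 + 892110 = 2676038/3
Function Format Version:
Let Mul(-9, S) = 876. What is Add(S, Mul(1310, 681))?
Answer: Rational(2676038, 3) ≈ 8.9201e+5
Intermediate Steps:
S = Rational(-292, 3) (S = Mul(Rational(-1, 9), 876) = Rational(-292, 3) ≈ -97.333)
Add(S, Mul(1310, 681)) = Add(Rational(-292, 3), Mul(1310, 681)) = Add(Rational(-292, 3), 892110) = Rational(2676038, 3)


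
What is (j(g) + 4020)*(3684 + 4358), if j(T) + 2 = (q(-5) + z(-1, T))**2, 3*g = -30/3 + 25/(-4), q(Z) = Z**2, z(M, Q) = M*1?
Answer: 36944948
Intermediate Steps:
z(M, Q) = M
g = -65/12 (g = (-30/3 + 25/(-4))/3 = (-30*1/3 + 25*(-1/4))/3 = (-10 - 25/4)/3 = (1/3)*(-65/4) = -65/12 ≈ -5.4167)
j(T) = 574 (j(T) = -2 + ((-5)**2 - 1)**2 = -2 + (25 - 1)**2 = -2 + 24**2 = -2 + 576 = 574)
(j(g) + 4020)*(3684 + 4358) = (574 + 4020)*(3684 + 4358) = 4594*8042 = 36944948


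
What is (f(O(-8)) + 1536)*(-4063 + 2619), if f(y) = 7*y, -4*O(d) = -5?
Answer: -2230619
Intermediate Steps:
O(d) = 5/4 (O(d) = -1/4*(-5) = 5/4)
(f(O(-8)) + 1536)*(-4063 + 2619) = (7*(5/4) + 1536)*(-4063 + 2619) = (35/4 + 1536)*(-1444) = (6179/4)*(-1444) = -2230619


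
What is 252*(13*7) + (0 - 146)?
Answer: 22786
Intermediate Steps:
252*(13*7) + (0 - 146) = 252*91 - 146 = 22932 - 146 = 22786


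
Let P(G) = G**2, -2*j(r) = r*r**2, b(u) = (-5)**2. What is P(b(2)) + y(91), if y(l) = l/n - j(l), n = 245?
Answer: 26418761/70 ≈ 3.7741e+5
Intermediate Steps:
b(u) = 25
j(r) = -r**3/2 (j(r) = -r*r**2/2 = -r**3/2)
y(l) = l**3/2 + l/245 (y(l) = l/245 - (-1)*l**3/2 = l*(1/245) + l**3/2 = l/245 + l**3/2 = l**3/2 + l/245)
P(b(2)) + y(91) = 25**2 + ((1/2)*91**3 + (1/245)*91) = 625 + ((1/2)*753571 + 13/35) = 625 + (753571/2 + 13/35) = 625 + 26375011/70 = 26418761/70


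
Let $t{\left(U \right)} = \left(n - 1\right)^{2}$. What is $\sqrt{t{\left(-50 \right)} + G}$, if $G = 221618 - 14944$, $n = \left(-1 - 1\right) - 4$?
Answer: $\sqrt{206723} \approx 454.67$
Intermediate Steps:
$n = -6$ ($n = -2 - 4 = -6$)
$t{\left(U \right)} = 49$ ($t{\left(U \right)} = \left(-6 - 1\right)^{2} = \left(-7\right)^{2} = 49$)
$G = 206674$
$\sqrt{t{\left(-50 \right)} + G} = \sqrt{49 + 206674} = \sqrt{206723}$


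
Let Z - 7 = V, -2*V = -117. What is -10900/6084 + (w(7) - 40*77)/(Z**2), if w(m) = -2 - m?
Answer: -65557201/26101881 ≈ -2.5116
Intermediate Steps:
V = 117/2 (V = -1/2*(-117) = 117/2 ≈ 58.500)
Z = 131/2 (Z = 7 + 117/2 = 131/2 ≈ 65.500)
-10900/6084 + (w(7) - 40*77)/(Z**2) = -10900/6084 + ((-2 - 1*7) - 40*77)/((131/2)**2) = -10900*1/6084 + ((-2 - 7) - 3080)/(17161/4) = -2725/1521 + (-9 - 3080)*(4/17161) = -2725/1521 - 3089*4/17161 = -2725/1521 - 12356/17161 = -65557201/26101881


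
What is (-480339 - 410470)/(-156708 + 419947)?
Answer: -890809/263239 ≈ -3.3840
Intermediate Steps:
(-480339 - 410470)/(-156708 + 419947) = -890809/263239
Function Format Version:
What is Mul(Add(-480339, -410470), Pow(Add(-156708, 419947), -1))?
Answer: Rational(-890809, 263239) ≈ -3.3840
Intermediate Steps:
Mul(Add(-480339, -410470), Pow(Add(-156708, 419947), -1)) = Mul(-890809, Pow(263239, -1)) = Mul(-890809, Rational(1, 263239)) = Rational(-890809, 263239)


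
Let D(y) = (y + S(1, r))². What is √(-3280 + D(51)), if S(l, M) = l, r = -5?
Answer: 24*I ≈ 24.0*I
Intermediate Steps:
D(y) = (1 + y)² (D(y) = (y + 1)² = (1 + y)²)
√(-3280 + D(51)) = √(-3280 + (1 + 51)²) = √(-3280 + 52²) = √(-3280 + 2704) = √(-576) = 24*I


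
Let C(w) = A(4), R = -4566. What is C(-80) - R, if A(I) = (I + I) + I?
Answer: 4578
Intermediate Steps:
A(I) = 3*I (A(I) = 2*I + I = 3*I)
C(w) = 12 (C(w) = 3*4 = 12)
C(-80) - R = 12 - 1*(-4566) = 12 + 4566 = 4578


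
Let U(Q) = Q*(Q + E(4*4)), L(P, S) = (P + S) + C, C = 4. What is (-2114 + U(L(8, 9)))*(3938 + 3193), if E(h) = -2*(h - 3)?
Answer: -15823689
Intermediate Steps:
L(P, S) = 4 + P + S (L(P, S) = (P + S) + 4 = 4 + P + S)
E(h) = 6 - 2*h (E(h) = -2*(-3 + h) = 6 - 2*h)
U(Q) = Q*(-26 + Q) (U(Q) = Q*(Q + (6 - 8*4)) = Q*(Q + (6 - 2*16)) = Q*(Q + (6 - 32)) = Q*(Q - 26) = Q*(-26 + Q))
(-2114 + U(L(8, 9)))*(3938 + 3193) = (-2114 + (4 + 8 + 9)*(-26 + (4 + 8 + 9)))*(3938 + 3193) = (-2114 + 21*(-26 + 21))*7131 = (-2114 + 21*(-5))*7131 = (-2114 - 105)*7131 = -2219*7131 = -15823689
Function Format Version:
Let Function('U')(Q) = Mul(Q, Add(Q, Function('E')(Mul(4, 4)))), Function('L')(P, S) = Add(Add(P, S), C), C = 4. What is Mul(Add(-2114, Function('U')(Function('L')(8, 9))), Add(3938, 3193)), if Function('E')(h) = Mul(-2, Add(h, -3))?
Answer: -15823689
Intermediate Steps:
Function('L')(P, S) = Add(4, P, S) (Function('L')(P, S) = Add(Add(P, S), 4) = Add(4, P, S))
Function('E')(h) = Add(6, Mul(-2, h)) (Function('E')(h) = Mul(-2, Add(-3, h)) = Add(6, Mul(-2, h)))
Function('U')(Q) = Mul(Q, Add(-26, Q)) (Function('U')(Q) = Mul(Q, Add(Q, Add(6, Mul(-2, Mul(4, 4))))) = Mul(Q, Add(Q, Add(6, Mul(-2, 16)))) = Mul(Q, Add(Q, Add(6, -32))) = Mul(Q, Add(Q, -26)) = Mul(Q, Add(-26, Q)))
Mul(Add(-2114, Function('U')(Function('L')(8, 9))), Add(3938, 3193)) = Mul(Add(-2114, Mul(Add(4, 8, 9), Add(-26, Add(4, 8, 9)))), Add(3938, 3193)) = Mul(Add(-2114, Mul(21, Add(-26, 21))), 7131) = Mul(Add(-2114, Mul(21, -5)), 7131) = Mul(Add(-2114, -105), 7131) = Mul(-2219, 7131) = -15823689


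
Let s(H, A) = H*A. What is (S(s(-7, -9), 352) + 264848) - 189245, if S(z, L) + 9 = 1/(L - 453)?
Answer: 7634993/101 ≈ 75594.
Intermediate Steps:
s(H, A) = A*H
S(z, L) = -9 + 1/(-453 + L) (S(z, L) = -9 + 1/(L - 453) = -9 + 1/(-453 + L))
(S(s(-7, -9), 352) + 264848) - 189245 = ((4078 - 9*352)/(-453 + 352) + 264848) - 189245 = ((4078 - 3168)/(-101) + 264848) - 189245 = (-1/101*910 + 264848) - 189245 = (-910/101 + 264848) - 189245 = 26748738/101 - 189245 = 7634993/101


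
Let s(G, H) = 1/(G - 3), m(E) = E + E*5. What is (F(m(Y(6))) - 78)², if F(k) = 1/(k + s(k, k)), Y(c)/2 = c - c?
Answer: 6561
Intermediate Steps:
Y(c) = 0 (Y(c) = 2*(c - c) = 2*0 = 0)
m(E) = 6*E (m(E) = E + 5*E = 6*E)
s(G, H) = 1/(-3 + G)
F(k) = 1/(k + 1/(-3 + k))
(F(m(Y(6))) - 78)² = ((-3 + 6*0)/(1 + (6*0)*(-3 + 6*0)) - 78)² = ((-3 + 0)/(1 + 0*(-3 + 0)) - 78)² = (-3/(1 + 0*(-3)) - 78)² = (-3/(1 + 0) - 78)² = (-3/1 - 78)² = (1*(-3) - 78)² = (-3 - 78)² = (-81)² = 6561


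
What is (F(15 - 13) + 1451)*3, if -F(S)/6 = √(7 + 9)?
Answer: 4281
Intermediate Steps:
F(S) = -24 (F(S) = -6*√(7 + 9) = -6*√16 = -6*4 = -24)
(F(15 - 13) + 1451)*3 = (-24 + 1451)*3 = 1427*3 = 4281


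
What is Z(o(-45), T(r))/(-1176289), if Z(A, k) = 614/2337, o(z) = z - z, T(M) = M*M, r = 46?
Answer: -614/2748987393 ≈ -2.2336e-7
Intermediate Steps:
T(M) = M**2
o(z) = 0
Z(A, k) = 614/2337 (Z(A, k) = 614*(1/2337) = 614/2337)
Z(o(-45), T(r))/(-1176289) = (614/2337)/(-1176289) = (614/2337)*(-1/1176289) = -614/2748987393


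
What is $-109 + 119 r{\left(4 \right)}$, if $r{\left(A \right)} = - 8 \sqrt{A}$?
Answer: $-2013$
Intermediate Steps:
$-109 + 119 r{\left(4 \right)} = -109 + 119 \left(- 8 \sqrt{4}\right) = -109 + 119 \left(\left(-8\right) 2\right) = -109 + 119 \left(-16\right) = -109 - 1904 = -2013$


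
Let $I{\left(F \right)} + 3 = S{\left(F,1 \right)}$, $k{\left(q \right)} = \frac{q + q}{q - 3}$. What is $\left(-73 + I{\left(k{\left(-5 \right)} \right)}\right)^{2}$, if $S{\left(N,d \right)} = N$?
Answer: $\frac{89401}{16} \approx 5587.6$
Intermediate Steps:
$k{\left(q \right)} = \frac{2 q}{-3 + q}$
$I{\left(F \right)} = -3 + F$
$\left(-73 + I{\left(k{\left(-5 \right)} \right)}\right)^{2} = \left(-73 - \left(3 + \frac{10}{-3 - 5}\right)\right)^{2} = \left(-73 - \left(3 + \frac{10}{-8}\right)\right)^{2} = \left(-73 - \left(3 + 10 \left(- \frac{1}{8}\right)\right)\right)^{2} = \left(-73 + \left(-3 + \frac{5}{4}\right)\right)^{2} = \left(-73 - \frac{7}{4}\right)^{2} = \left(- \frac{299}{4}\right)^{2} = \frac{89401}{16}$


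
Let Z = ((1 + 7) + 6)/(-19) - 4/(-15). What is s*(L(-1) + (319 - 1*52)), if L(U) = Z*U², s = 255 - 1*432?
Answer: -4481699/95 ≈ -47176.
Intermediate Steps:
s = -177 (s = 255 - 432 = -177)
Z = -134/285 (Z = (8 + 6)*(-1/19) - 4*(-1/15) = 14*(-1/19) + 4/15 = -14/19 + 4/15 = -134/285 ≈ -0.47018)
L(U) = -134*U²/285
s*(L(-1) + (319 - 1*52)) = -177*(-134/285*(-1)² + (319 - 1*52)) = -177*(-134/285*1 + (319 - 52)) = -177*(-134/285 + 267) = -177*75961/285 = -4481699/95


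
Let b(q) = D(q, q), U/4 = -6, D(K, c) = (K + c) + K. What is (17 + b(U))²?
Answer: 3025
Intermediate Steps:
D(K, c) = c + 2*K
U = -24 (U = 4*(-6) = -24)
b(q) = 3*q (b(q) = q + 2*q = 3*q)
(17 + b(U))² = (17 + 3*(-24))² = (17 - 72)² = (-55)² = 3025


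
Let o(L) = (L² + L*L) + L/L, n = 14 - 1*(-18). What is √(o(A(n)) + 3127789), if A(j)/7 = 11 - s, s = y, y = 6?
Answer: 8*√48910 ≈ 1769.2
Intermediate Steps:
s = 6
n = 32 (n = 14 + 18 = 32)
A(j) = 35 (A(j) = 7*(11 - 1*6) = 7*(11 - 6) = 7*5 = 35)
o(L) = 1 + 2*L² (o(L) = (L² + L²) + 1 = 2*L² + 1 = 1 + 2*L²)
√(o(A(n)) + 3127789) = √((1 + 2*35²) + 3127789) = √((1 + 2*1225) + 3127789) = √((1 + 2450) + 3127789) = √(2451 + 3127789) = √3130240 = 8*√48910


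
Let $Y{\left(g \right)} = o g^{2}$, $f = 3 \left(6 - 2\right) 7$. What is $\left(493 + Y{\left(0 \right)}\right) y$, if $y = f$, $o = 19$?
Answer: $41412$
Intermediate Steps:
$f = 84$ ($f = 3 \left(6 - 2\right) 7 = 3 \cdot 4 \cdot 7 = 12 \cdot 7 = 84$)
$Y{\left(g \right)} = 19 g^{2}$
$y = 84$
$\left(493 + Y{\left(0 \right)}\right) y = \left(493 + 19 \cdot 0^{2}\right) 84 = \left(493 + 19 \cdot 0\right) 84 = \left(493 + 0\right) 84 = 493 \cdot 84 = 41412$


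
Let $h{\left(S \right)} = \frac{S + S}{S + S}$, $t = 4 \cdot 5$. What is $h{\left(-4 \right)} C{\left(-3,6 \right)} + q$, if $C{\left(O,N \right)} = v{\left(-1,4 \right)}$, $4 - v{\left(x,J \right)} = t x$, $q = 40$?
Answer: $64$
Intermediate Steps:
$t = 20$
$v{\left(x,J \right)} = 4 - 20 x$
$C{\left(O,N \right)} = 24$ ($C{\left(O,N \right)} = 4 - -20 = 4 + 20 = 24$)
$h{\left(S \right)} = 1$ ($h{\left(S \right)} = \frac{2 S}{2 S} = 2 S \frac{1}{2 S} = 1$)
$h{\left(-4 \right)} C{\left(-3,6 \right)} + q = 1 \cdot 24 + 40 = 24 + 40 = 64$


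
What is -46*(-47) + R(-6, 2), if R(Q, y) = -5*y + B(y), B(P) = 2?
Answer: 2154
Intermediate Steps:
R(Q, y) = 2 - 5*y (R(Q, y) = -5*y + 2 = 2 - 5*y)
-46*(-47) + R(-6, 2) = -46*(-47) + (2 - 5*2) = 2162 + (2 - 10) = 2162 - 8 = 2154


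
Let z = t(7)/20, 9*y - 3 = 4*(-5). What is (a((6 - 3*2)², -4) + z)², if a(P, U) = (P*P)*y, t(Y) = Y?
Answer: 49/400 ≈ 0.12250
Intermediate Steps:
y = -17/9 (y = ⅓ + (4*(-5))/9 = ⅓ + (⅑)*(-20) = ⅓ - 20/9 = -17/9 ≈ -1.8889)
z = 7/20 ≈ 0.35000
a(P, U) = -17*P²/9 (a(P, U) = (P*P)*(-17/9) = P²*(-17/9) = -17*P²/9)
(a((6 - 3*2)², -4) + z)² = (-17*(6 - 3*2)⁴/9 + 7/20)² = (-17*(6 - 6)⁴/9 + 7/20)² = (-17*(0²)²/9 + 7/20)² = (-17/9*0² + 7/20)² = (-17/9*0 + 7/20)² = (0 + 7/20)² = (7/20)² = 49/400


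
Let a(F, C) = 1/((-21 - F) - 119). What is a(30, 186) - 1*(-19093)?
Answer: 3245809/170 ≈ 19093.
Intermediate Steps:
a(F, C) = 1/(-140 - F)
a(30, 186) - 1*(-19093) = -1/(140 + 30) - 1*(-19093) = -1/170 + 19093 = 3245809/170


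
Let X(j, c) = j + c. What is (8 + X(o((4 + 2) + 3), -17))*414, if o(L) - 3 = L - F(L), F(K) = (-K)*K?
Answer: 34776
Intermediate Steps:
F(K) = -K**2
o(L) = 3 + L + L**2 (o(L) = 3 + (L - (-1)*L**2) = 3 + (L + L**2) = 3 + L + L**2)
X(j, c) = c + j
(8 + X(o((4 + 2) + 3), -17))*414 = (8 + (-17 + (3 + ((4 + 2) + 3) + ((4 + 2) + 3)**2)))*414 = (8 + (-17 + (3 + (6 + 3) + (6 + 3)**2)))*414 = (8 + (-17 + (3 + 9 + 9**2)))*414 = (8 + (-17 + (3 + 9 + 81)))*414 = (8 + (-17 + 93))*414 = (8 + 76)*414 = 84*414 = 34776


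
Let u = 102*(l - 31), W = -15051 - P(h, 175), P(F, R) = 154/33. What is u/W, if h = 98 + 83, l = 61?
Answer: -9180/45167 ≈ -0.20325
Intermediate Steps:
h = 181
P(F, R) = 14/3 (P(F, R) = 154*(1/33) = 14/3)
W = -45167/3 (W = -15051 - 1*14/3 = -15051 - 14/3 = -45167/3 ≈ -15056.)
u = 3060 (u = 102*(61 - 31) = 102*30 = 3060)
u/W = 3060/(-45167/3) = 3060*(-3/45167) = -9180/45167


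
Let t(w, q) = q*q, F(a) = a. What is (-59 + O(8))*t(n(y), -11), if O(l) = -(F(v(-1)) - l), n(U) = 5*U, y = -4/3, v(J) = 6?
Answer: -6897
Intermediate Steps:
y = -4/3 (y = -4*⅓ = -4/3 ≈ -1.3333)
t(w, q) = q²
O(l) = -6 + l (O(l) = -(6 - l) = -6 + l)
(-59 + O(8))*t(n(y), -11) = (-59 + (-6 + 8))*(-11)² = (-59 + 2)*121 = -57*121 = -6897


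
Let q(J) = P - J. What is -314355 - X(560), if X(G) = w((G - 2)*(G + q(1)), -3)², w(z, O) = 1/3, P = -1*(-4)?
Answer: -2829196/9 ≈ -3.1436e+5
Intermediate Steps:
P = 4
q(J) = 4 - J
w(z, O) = ⅓
X(G) = ⅑ (X(G) = (⅓)² = ⅑)
-314355 - X(560) = -314355 - 1*⅑ = -314355 - ⅑ = -2829196/9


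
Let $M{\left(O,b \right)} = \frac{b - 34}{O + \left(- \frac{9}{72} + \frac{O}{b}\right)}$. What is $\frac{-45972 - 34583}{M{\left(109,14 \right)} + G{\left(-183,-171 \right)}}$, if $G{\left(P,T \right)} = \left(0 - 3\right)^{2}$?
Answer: $- \frac{526265815}{57677} \approx -9124.4$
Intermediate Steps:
$G{\left(P,T \right)} = 9$ ($G{\left(P,T \right)} = \left(-3\right)^{2} = 9$)
$M{\left(O,b \right)} = \frac{-34 + b}{- \frac{1}{8} + O + \frac{O}{b}}$ ($M{\left(O,b \right)} = \frac{-34 + b}{O + \left(\left(-9\right) \frac{1}{72} + \frac{O}{b}\right)} = \frac{-34 + b}{O + \left(- \frac{1}{8} + \frac{O}{b}\right)} = \frac{-34 + b}{- \frac{1}{8} + O + \frac{O}{b}}$)
$\frac{-45972 - 34583}{M{\left(109,14 \right)} + G{\left(-183,-171 \right)}} = \frac{-45972 - 34583}{8 \cdot 14 \frac{1}{\left(-1\right) 14 + 8 \cdot 109 + 8 \cdot 109 \cdot 14} \left(-34 + 14\right) + 9} = - \frac{80555}{8 \cdot 14 \frac{1}{-14 + 872 + 12208} \left(-20\right) + 9} = - \frac{80555}{8 \cdot 14 \cdot \frac{1}{13066} \left(-20\right) + 9} = - \frac{80555}{- \frac{1120}{6533} + 9} = - \frac{80555}{\frac{57677}{6533}} = \left(-80555\right) \frac{6533}{57677} = - \frac{526265815}{57677}$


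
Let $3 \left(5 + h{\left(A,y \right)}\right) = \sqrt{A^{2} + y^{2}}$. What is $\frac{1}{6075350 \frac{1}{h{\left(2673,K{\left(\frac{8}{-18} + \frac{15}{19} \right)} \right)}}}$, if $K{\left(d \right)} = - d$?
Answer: $- \frac{1}{1215070} + \frac{\sqrt{208924872370}}{3116654550} \approx 0.00014584$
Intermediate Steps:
$h{\left(A,y \right)} = -5 + \frac{\sqrt{A^{2} + y^{2}}}{3}$
$\frac{1}{6075350 \frac{1}{h{\left(2673,K{\left(\frac{8}{-18} + \frac{15}{19} \right)} \right)}}} = \frac{1}{6075350 \frac{1}{-5 + \frac{\sqrt{2673^{2} + \left(- (\frac{8}{-18} + \frac{15}{19})\right)^{2}}}{3}}} = \frac{1}{6075350 \frac{1}{-5 + \frac{\sqrt{7144929 + \left(- (8 \left(- \frac{1}{18}\right) + 15 \cdot \frac{1}{19})\right)^{2}}}{3}}} = \frac{1}{6075350 \frac{1}{-5 + \frac{\sqrt{7144929 + \left(- (- \frac{4}{9} + \frac{15}{19})\right)^{2}}}{3}}} = \frac{1}{6075350 \frac{1}{-5 + \frac{\sqrt{7144929 + \left(\left(-1\right) \frac{59}{171}\right)^{2}}}{3}}} = \frac{1}{6075350 \frac{1}{-5 + \frac{\sqrt{7144929 + \left(- \frac{59}{171}\right)^{2}}}{3}}} = \frac{1}{6075350 \frac{1}{-5 + \frac{\sqrt{7144929 + \frac{3481}{29241}}}{3}}} = \frac{1}{6075350 \frac{1}{-5 + \frac{\sqrt{\frac{208924872370}{29241}}}{3}}} = \frac{1}{6075350 \frac{1}{-5 + \frac{\frac{1}{171} \sqrt{208924872370}}{3}}} = \frac{1}{6075350 \frac{1}{-5 + \frac{\sqrt{208924872370}}{513}}} = - \frac{1}{1215070} + \frac{\sqrt{208924872370}}{3116654550}$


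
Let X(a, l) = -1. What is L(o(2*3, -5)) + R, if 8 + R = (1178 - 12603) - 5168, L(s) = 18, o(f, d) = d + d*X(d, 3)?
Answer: -16583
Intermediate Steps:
o(f, d) = 0 (o(f, d) = d + d*(-1) = d - d = 0)
R = -16601 (R = -8 + ((1178 - 12603) - 5168) = -8 + (-11425 - 5168) = -8 - 16593 = -16601)
L(o(2*3, -5)) + R = 18 - 16601 = -16583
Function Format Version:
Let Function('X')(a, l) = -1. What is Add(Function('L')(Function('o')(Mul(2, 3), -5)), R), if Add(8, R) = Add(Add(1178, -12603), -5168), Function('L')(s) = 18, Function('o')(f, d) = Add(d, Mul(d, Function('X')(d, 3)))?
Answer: -16583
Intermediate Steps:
Function('o')(f, d) = 0 (Function('o')(f, d) = Add(d, Mul(d, -1)) = Add(d, Mul(-1, d)) = 0)
R = -16601 (R = Add(-8, Add(Add(1178, -12603), -5168)) = Add(-8, Add(-11425, -5168)) = Add(-8, -16593) = -16601)
Add(Function('L')(Function('o')(Mul(2, 3), -5)), R) = Add(18, -16601) = -16583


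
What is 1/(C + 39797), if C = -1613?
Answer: 1/38184 ≈ 2.6189e-5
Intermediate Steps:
1/(C + 39797) = 1/(-1613 + 39797) = 1/38184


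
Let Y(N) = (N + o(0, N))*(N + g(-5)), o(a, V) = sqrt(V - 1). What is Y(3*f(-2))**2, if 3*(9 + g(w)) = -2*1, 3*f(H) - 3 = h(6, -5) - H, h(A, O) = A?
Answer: 2096/9 + 352*sqrt(10)/9 ≈ 356.57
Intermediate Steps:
o(a, V) = sqrt(-1 + V)
f(H) = 3 - H/3 (f(H) = 1 + (6 - H)/3 = 1 + (2 - H/3) = 3 - H/3)
g(w) = -29/3 (g(w) = -9 + (-2*1)/3 = -9 + (1/3)*(-2) = -9 - 2/3 = -29/3)
Y(N) = (-29/3 + N)*(N + sqrt(-1 + N)) (Y(N) = (N + sqrt(-1 + N))*(N - 29/3) = (N + sqrt(-1 + N))*(-29/3 + N) = (-29/3 + N)*(N + sqrt(-1 + N)))
Y(3*f(-2))**2 = ((3*(3 - 1/3*(-2)))**2 - 29*(3 - 1/3*(-2)) - 29*sqrt(-1 + 3*(3 - 1/3*(-2)))/3 + (3*(3 - 1/3*(-2)))*sqrt(-1 + 3*(3 - 1/3*(-2))))**2 = ((3*(3 + 2/3))**2 - 29*(3 + 2/3) - 29*sqrt(-1 + 3*(3 + 2/3))/3 + (3*(3 + 2/3))*sqrt(-1 + 3*(3 + 2/3)))**2 = ((3*(11/3))**2 - 29*11/3 - 29*sqrt(-1 + 3*(11/3))/3 + (3*(11/3))*sqrt(-1 + 3*(11/3)))**2 = (11**2 - 29/3*11 - 29*sqrt(-1 + 11)/3 + 11*sqrt(-1 + 11))**2 = (121 - 319/3 - 29*sqrt(10)/3 + 11*sqrt(10))**2 = (44/3 + 4*sqrt(10)/3)**2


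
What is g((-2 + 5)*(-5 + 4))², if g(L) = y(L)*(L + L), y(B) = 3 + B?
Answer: 0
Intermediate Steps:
g(L) = 2*L*(3 + L) (g(L) = (3 + L)*(L + L) = (3 + L)*(2*L) = 2*L*(3 + L))
g((-2 + 5)*(-5 + 4))² = (2*((-2 + 5)*(-5 + 4))*(3 + (-2 + 5)*(-5 + 4)))² = (2*(3*(-1))*(3 + 3*(-1)))² = (2*(-3)*(3 - 3))² = (2*(-3)*0)² = 0² = 0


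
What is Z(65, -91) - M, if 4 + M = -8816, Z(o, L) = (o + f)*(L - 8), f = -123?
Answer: 14562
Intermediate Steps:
Z(o, L) = (-123 + o)*(-8 + L) (Z(o, L) = (o - 123)*(L - 8) = (-123 + o)*(-8 + L))
M = -8820 (M = -4 - 8816 = -8820)
Z(65, -91) - M = (984 - 123*(-91) - 8*65 - 91*65) - 1*(-8820) = (984 + 11193 - 520 - 5915) + 8820 = 5742 + 8820 = 14562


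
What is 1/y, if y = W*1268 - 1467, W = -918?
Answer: -1/1165491 ≈ -8.5801e-7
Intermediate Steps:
y = -1165491 (y = -918*1268 - 1467 = -1164024 - 1467 = -1165491)
1/y = 1/(-1165491) = -1/1165491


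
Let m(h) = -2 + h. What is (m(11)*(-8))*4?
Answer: -288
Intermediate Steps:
(m(11)*(-8))*4 = ((-2 + 11)*(-8))*4 = (9*(-8))*4 = -72*4 = -288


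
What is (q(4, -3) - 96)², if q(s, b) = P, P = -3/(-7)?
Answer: 447561/49 ≈ 9133.9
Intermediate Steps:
P = 3/7 (P = -3*(-⅐) = 3/7 ≈ 0.42857)
q(s, b) = 3/7
(q(4, -3) - 96)² = (3/7 - 96)² = (-669/7)² = 447561/49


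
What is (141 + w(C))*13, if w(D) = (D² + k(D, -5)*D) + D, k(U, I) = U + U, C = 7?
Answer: 3835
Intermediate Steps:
k(U, I) = 2*U
w(D) = D + 3*D² (w(D) = (D² + (2*D)*D) + D = (D² + 2*D²) + D = 3*D² + D = D + 3*D²)
(141 + w(C))*13 = (141 + 7*(1 + 3*7))*13 = (141 + 7*(1 + 21))*13 = (141 + 7*22)*13 = (141 + 154)*13 = 295*13 = 3835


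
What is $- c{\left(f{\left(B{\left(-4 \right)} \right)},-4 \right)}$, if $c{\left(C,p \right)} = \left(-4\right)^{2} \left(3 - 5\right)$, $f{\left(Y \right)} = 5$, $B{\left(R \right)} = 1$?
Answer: $32$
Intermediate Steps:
$c{\left(C,p \right)} = -32$ ($c{\left(C,p \right)} = 16 \left(-2\right) = -32$)
$- c{\left(f{\left(B{\left(-4 \right)} \right)},-4 \right)} = \left(-1\right) \left(-32\right) = 32$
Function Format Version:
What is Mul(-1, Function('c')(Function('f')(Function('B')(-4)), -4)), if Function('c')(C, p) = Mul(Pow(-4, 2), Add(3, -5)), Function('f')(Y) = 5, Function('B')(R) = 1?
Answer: 32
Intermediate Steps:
Function('c')(C, p) = -32 (Function('c')(C, p) = Mul(16, -2) = -32)
Mul(-1, Function('c')(Function('f')(Function('B')(-4)), -4)) = Mul(-1, -32) = 32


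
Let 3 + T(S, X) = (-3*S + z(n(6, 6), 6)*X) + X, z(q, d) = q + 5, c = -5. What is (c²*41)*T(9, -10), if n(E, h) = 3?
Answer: -123000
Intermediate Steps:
z(q, d) = 5 + q
T(S, X) = -3 - 3*S + 9*X (T(S, X) = -3 + ((-3*S + (5 + 3)*X) + X) = -3 + ((-3*S + 8*X) + X) = -3 + (-3*S + 9*X) = -3 - 3*S + 9*X)
(c²*41)*T(9, -10) = ((-5)²*41)*(-3 - 3*9 + 9*(-10)) = (25*41)*(-3 - 27 - 90) = 1025*(-120) = -123000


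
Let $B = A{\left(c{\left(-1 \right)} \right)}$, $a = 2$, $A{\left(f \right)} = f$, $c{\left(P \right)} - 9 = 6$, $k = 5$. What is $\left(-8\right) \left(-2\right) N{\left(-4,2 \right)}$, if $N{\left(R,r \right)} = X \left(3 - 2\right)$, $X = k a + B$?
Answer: $400$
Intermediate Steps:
$c{\left(P \right)} = 15$ ($c{\left(P \right)} = 9 + 6 = 15$)
$B = 15$
$X = 25$ ($X = 5 \cdot 2 + 15 = 10 + 15 = 25$)
$N{\left(R,r \right)} = 25$ ($N{\left(R,r \right)} = 25 \left(3 - 2\right) = 25 \cdot 1 = 25$)
$\left(-8\right) \left(-2\right) N{\left(-4,2 \right)} = \left(-8\right) \left(-2\right) 25 = 16 \cdot 25 = 400$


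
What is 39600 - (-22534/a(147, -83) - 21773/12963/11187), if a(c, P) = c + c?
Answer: 281935780856486/7105836969 ≈ 39677.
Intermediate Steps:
a(c, P) = 2*c
39600 - (-22534/a(147, -83) - 21773/12963/11187) = 39600 - (-22534/(2*147) - 21773/12963/11187) = 39600 - (-22534/294 - 21773*1/12963*(1/11187)) = 39600 - (-22534*1/294 - 21773/12963*1/11187) = 39600 - (-11267/147 - 21773/145017081) = 39600 - 1*(-544636884086/7105836969) = 39600 + 544636884086/7105836969 = 281935780856486/7105836969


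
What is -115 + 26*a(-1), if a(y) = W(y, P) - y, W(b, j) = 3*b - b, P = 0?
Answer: -141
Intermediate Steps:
W(b, j) = 2*b
a(y) = y (a(y) = 2*y - y = y)
-115 + 26*a(-1) = -115 + 26*(-1) = -115 - 26 = -141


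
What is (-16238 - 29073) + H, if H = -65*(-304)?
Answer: -25551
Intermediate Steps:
H = 19760
(-16238 - 29073) + H = (-16238 - 29073) + 19760 = -45311 + 19760 = -25551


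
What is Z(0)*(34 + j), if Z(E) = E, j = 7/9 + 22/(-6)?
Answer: 0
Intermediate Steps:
j = -26/9 (j = 7*(1/9) + 22*(-1/6) = 7/9 - 11/3 = -26/9 ≈ -2.8889)
Z(0)*(34 + j) = 0*(34 - 26/9) = 0*(280/9) = 0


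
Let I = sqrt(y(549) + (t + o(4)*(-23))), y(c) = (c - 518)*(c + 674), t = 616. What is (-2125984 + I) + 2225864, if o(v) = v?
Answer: 99880 + 17*sqrt(133) ≈ 1.0008e+5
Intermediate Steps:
y(c) = (-518 + c)*(674 + c)
I = 17*sqrt(133) (I = sqrt((-349132 + 549**2 + 156*549) + (616 + 4*(-23))) = sqrt((-349132 + 301401 + 85644) + (616 - 92)) = sqrt(37913 + 524) = sqrt(38437) = 17*sqrt(133) ≈ 196.05)
(-2125984 + I) + 2225864 = (-2125984 + 17*sqrt(133)) + 2225864 = 99880 + 17*sqrt(133)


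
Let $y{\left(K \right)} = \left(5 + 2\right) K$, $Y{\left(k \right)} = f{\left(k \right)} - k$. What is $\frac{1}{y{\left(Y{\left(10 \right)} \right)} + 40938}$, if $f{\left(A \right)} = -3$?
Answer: $\frac{1}{40847} \approx 2.4482 \cdot 10^{-5}$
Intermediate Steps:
$Y{\left(k \right)} = -3 - k$
$y{\left(K \right)} = 7 K$
$\frac{1}{y{\left(Y{\left(10 \right)} \right)} + 40938} = \frac{1}{7 \left(-3 - 10\right) + 40938} = \frac{1}{7 \left(-13\right) + 40938} = \frac{1}{-91 + 40938} = \frac{1}{40847}$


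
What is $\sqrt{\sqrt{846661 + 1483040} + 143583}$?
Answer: $\sqrt{143583 + \sqrt{2329701}} \approx 380.93$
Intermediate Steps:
$\sqrt{\sqrt{846661 + 1483040} + 143583} = \sqrt{\sqrt{2329701} + 143583} = \sqrt{143583 + \sqrt{2329701}}$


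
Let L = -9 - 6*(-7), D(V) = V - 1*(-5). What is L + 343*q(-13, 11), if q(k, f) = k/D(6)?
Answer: -4096/11 ≈ -372.36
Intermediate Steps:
D(V) = 5 + V (D(V) = V + 5 = 5 + V)
L = 33 (L = -9 + 42 = 33)
q(k, f) = k/11 (q(k, f) = k/(5 + 6) = k/11)
L + 343*q(-13, 11) = 33 + 343*((1/11)*(-13)) = 33 + 343*(-13/11) = 33 - 4459/11 = -4096/11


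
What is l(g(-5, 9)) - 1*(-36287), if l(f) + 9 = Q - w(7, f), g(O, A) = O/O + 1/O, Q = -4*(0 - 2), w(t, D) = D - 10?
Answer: 181476/5 ≈ 36295.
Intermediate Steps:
w(t, D) = -10 + D
Q = 8 (Q = -4*(-2) = 8)
g(O, A) = 1 + 1/O
l(f) = 9 - f (l(f) = -9 + (8 - (-10 + f)) = -9 + (8 + (10 - f)) = -9 + (18 - f) = 9 - f)
l(g(-5, 9)) - 1*(-36287) = (9 - (1 - 5)/(-5)) - 1*(-36287) = (9 - (-1)*(-4)/5) + 36287 = (9 - 1*⅘) + 36287 = (9 - ⅘) + 36287 = 41/5 + 36287 = 181476/5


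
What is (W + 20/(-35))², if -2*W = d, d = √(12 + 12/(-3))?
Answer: 114/49 + 8*√2/7 ≈ 3.9428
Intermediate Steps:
d = 2*√2 (d = √(12 + 12*(-⅓)) = √(12 - 4) = √8 = 2*√2 ≈ 2.8284)
W = -√2 ≈ -1.4142
(W + 20/(-35))² = (-√2 + 20/(-35))² = (-√2 + 20*(-1/35))² = (-√2 - 4/7)² = (-4/7 - √2)²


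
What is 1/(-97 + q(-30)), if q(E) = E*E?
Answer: 1/803 ≈ 0.0012453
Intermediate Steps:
q(E) = E**2
1/(-97 + q(-30)) = 1/(-97 + (-30)**2) = 1/(-97 + 900) = 1/803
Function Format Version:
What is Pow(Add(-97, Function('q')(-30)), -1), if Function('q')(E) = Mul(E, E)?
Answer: Rational(1, 803) ≈ 0.0012453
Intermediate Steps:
Function('q')(E) = Pow(E, 2)
Pow(Add(-97, Function('q')(-30)), -1) = Pow(Add(-97, Pow(-30, 2)), -1) = Pow(Add(-97, 900), -1) = Pow(803, -1) = Rational(1, 803)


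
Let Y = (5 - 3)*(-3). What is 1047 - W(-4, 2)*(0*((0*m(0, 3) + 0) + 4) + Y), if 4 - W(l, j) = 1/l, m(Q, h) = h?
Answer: 2145/2 ≈ 1072.5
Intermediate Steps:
W(l, j) = 4 - 1/l
Y = -6 (Y = 2*(-3) = -6)
1047 - W(-4, 2)*(0*((0*m(0, 3) + 0) + 4) + Y) = 1047 - (4 - 1/(-4))*(0*((0*3 + 0) + 4) - 6) = 1047 - (4 - 1*(-¼))*(0*((0 + 0) + 4) - 6) = 1047 - (4 + ¼)*(0*(0 + 4) - 6) = 1047 - 17*(0*4 - 6)/4 = 1047 - 17*(0 - 6)/4 = 1047 - 17*(-6)/4 = 1047 - 1*(-51/2) = 1047 + 51/2 = 2145/2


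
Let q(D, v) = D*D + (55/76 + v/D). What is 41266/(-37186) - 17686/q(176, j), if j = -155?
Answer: -3236859466139/1925922790867 ≈ -1.6807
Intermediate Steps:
q(D, v) = 55/76 + D² + v/D (q(D, v) = D² + (55*(1/76) + v/D) = D² + (55/76 + v/D) = 55/76 + D² + v/D)
41266/(-37186) - 17686/q(176, j) = 41266/(-37186) - 17686/(55/76 + 176² - 155/176) = 41266*(-1/37186) - 17686/(55/76 + 30976 - 155*1/176) = -20633/18593 - 17686/(55/76 + 30976 - 155/176) = -20633/18593 - 17686/103583219/3344 = -20633/18593 - 17686*3344/103583219 = -20633/18593 - 59141984/103583219 = -3236859466139/1925922790867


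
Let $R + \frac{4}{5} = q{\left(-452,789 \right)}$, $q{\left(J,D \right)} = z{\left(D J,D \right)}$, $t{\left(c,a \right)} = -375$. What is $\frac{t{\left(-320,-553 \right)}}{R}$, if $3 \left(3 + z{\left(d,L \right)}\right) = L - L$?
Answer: $\frac{1875}{19} \approx 98.684$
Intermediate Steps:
$z{\left(d,L \right)} = -3$ ($z{\left(d,L \right)} = -3 + \frac{L - L}{3} = -3 + \frac{1}{3} \cdot 0 = -3 + 0 = -3$)
$q{\left(J,D \right)} = -3$
$R = - \frac{19}{5}$ ($R = - \frac{4}{5} - 3 = - \frac{19}{5} \approx -3.8$)
$\frac{t{\left(-320,-553 \right)}}{R} = - \frac{375}{- \frac{19}{5}} = \left(-375\right) \left(- \frac{5}{19}\right) = \frac{1875}{19}$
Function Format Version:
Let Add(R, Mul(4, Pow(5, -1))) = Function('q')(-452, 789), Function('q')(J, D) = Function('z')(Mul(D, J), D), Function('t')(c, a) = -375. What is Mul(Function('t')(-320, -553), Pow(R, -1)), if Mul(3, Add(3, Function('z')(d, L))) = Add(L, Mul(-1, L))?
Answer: Rational(1875, 19) ≈ 98.684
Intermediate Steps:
Function('z')(d, L) = -3 (Function('z')(d, L) = Add(-3, Mul(Rational(1, 3), Add(L, Mul(-1, L)))) = Add(-3, Mul(Rational(1, 3), 0)) = Add(-3, 0) = -3)
Function('q')(J, D) = -3
R = Rational(-19, 5) (R = Add(Rational(-4, 5), -3) = Rational(-19, 5) ≈ -3.8000)
Mul(Function('t')(-320, -553), Pow(R, -1)) = Mul(-375, Pow(Rational(-19, 5), -1)) = Mul(-375, Rational(-5, 19)) = Rational(1875, 19)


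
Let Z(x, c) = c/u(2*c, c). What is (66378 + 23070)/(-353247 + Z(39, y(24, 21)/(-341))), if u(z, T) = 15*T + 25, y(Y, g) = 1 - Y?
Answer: -793403760/3133300867 ≈ -0.25322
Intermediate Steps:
u(z, T) = 25 + 15*T
Z(x, c) = c/(25 + 15*c)
(66378 + 23070)/(-353247 + Z(39, y(24, 21)/(-341))) = (66378 + 23070)/(-353247 + ((1 - 1*24)/(-341))/(5*(5 + 3*((1 - 1*24)/(-341))))) = 89448/(-353247 + ((1 - 24)*(-1/341))/(5*(5 + 3*((1 - 24)*(-1/341))))) = 89448/(-353247 + (-23*(-1/341))/(5*(5 + 3*(-23*(-1/341))))) = 89448/(-353247 + (⅕)*(23/341)/(5 + 3*(23/341))) = 89448/(-353247 + (⅕)*(23/341)/(5 + 69/341)) = 89448/(-353247 + (⅕)*(23/341)/(1774/341)) = 89448/(-353247 + (⅕)*(23/341)*(341/1774)) = 89448/(-353247 + 23/8870) = 89448/(-3133300867/8870) = 89448*(-8870/3133300867) = -793403760/3133300867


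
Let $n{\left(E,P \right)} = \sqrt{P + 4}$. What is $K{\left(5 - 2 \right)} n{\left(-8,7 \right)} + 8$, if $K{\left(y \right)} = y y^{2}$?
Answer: $8 + 27 \sqrt{11} \approx 97.549$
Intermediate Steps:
$n{\left(E,P \right)} = \sqrt{4 + P}$
$K{\left(y \right)} = y^{3}$
$K{\left(5 - 2 \right)} n{\left(-8,7 \right)} + 8 = \left(5 - 2\right)^{3} \sqrt{4 + 7} + 8 = \left(5 - 2\right)^{3} \sqrt{11} + 8 = 3^{3} \sqrt{11} + 8 = 27 \sqrt{11} + 8 = 8 + 27 \sqrt{11}$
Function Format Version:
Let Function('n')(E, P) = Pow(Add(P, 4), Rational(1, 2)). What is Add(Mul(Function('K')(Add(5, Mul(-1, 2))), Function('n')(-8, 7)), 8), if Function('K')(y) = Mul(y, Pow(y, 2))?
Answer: Add(8, Mul(27, Pow(11, Rational(1, 2)))) ≈ 97.549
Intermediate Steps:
Function('n')(E, P) = Pow(Add(4, P), Rational(1, 2))
Function('K')(y) = Pow(y, 3)
Add(Mul(Function('K')(Add(5, Mul(-1, 2))), Function('n')(-8, 7)), 8) = Add(Mul(Pow(Add(5, Mul(-1, 2)), 3), Pow(Add(4, 7), Rational(1, 2))), 8) = Add(Mul(Pow(Add(5, -2), 3), Pow(11, Rational(1, 2))), 8) = Add(Mul(Pow(3, 3), Pow(11, Rational(1, 2))), 8) = Add(Mul(27, Pow(11, Rational(1, 2))), 8) = Add(8, Mul(27, Pow(11, Rational(1, 2))))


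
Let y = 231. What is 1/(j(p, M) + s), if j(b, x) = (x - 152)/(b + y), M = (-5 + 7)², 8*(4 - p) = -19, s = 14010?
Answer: 1899/26603806 ≈ 7.1381e-5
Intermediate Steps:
p = 51/8 (p = 4 - ⅛*(-19) = 4 + 19/8 = 51/8 ≈ 6.3750)
M = 4 (M = 2² = 4)
j(b, x) = (-152 + x)/(231 + b) (j(b, x) = (x - 152)/(b + 231) = (-152 + x)/(231 + b))
1/(j(p, M) + s) = 1/((-152 + 4)/(231 + 51/8) + 14010) = 1/(-148/(1899/8) + 14010) = 1/((8/1899)*(-148) + 14010) = 1/(-1184/1899 + 14010) = 1/(26603806/1899) = 1899/26603806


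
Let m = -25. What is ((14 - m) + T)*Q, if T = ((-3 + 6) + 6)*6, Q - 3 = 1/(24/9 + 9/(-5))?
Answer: 5022/13 ≈ 386.31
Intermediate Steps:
Q = 54/13 (Q = 3 + 1/(24/9 + 9/(-5)) = 3 + 1/(24*(⅑) + 9*(-⅕)) = 3 + 1/(8/3 - 9/5) = 3 + 1/(13/15) = 3 + 15/13 = 54/13 ≈ 4.1538)
T = 54 (T = (3 + 6)*6 = 9*6 = 54)
((14 - m) + T)*Q = ((14 - 1*(-25)) + 54)*(54/13) = ((14 + 25) + 54)*(54/13) = (39 + 54)*(54/13) = 93*(54/13) = 5022/13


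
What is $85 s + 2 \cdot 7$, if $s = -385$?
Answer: $-32711$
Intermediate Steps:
$85 s + 2 \cdot 7 = 85 \left(-385\right) + 2 \cdot 7 = -32725 + 14 = -32711$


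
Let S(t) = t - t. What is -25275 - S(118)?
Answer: -25275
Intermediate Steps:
S(t) = 0
-25275 - S(118) = -25275 - 1*0 = -25275 + 0 = -25275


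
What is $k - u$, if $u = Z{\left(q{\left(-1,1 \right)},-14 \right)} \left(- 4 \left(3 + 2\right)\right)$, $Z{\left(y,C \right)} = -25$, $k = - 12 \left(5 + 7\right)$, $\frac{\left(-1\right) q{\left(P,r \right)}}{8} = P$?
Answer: $-644$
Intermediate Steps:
$q{\left(P,r \right)} = - 8 P$
$k = -144$ ($k = \left(-12\right) 12 = -144$)
$u = 500$ ($u = - 25 \left(- 4 \left(3 + 2\right)\right) = - 25 \left(\left(-4\right) 5\right) = \left(-25\right) \left(-20\right) = 500$)
$k - u = -144 - 500 = -644$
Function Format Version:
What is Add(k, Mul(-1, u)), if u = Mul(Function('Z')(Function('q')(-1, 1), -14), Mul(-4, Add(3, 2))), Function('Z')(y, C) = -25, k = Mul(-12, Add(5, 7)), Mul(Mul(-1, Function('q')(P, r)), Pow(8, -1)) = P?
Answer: -644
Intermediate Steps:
Function('q')(P, r) = Mul(-8, P)
k = -144 (k = Mul(-12, 12) = -144)
u = 500 (u = Mul(-25, Mul(-4, Add(3, 2))) = Mul(-25, Mul(-4, 5)) = Mul(-25, -20) = 500)
Add(k, Mul(-1, u)) = Add(-144, Mul(-1, 500)) = Add(-144, -500) = -644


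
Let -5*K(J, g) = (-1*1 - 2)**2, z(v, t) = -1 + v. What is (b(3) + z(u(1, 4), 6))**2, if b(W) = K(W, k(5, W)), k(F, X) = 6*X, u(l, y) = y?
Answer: 36/25 ≈ 1.4400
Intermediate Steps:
K(J, g) = -9/5 (K(J, g) = -(-1*1 - 2)**2/5 = -(-1 - 2)**2/5 = -1/5*(-3)**2 = -1/5*9 = -9/5)
b(W) = -9/5
(b(3) + z(u(1, 4), 6))**2 = (-9/5 + (-1 + 4))**2 = (-9/5 + 3)**2 = (6/5)**2 = 36/25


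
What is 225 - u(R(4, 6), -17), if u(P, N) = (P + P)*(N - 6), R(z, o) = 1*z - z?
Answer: 225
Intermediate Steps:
R(z, o) = 0 (R(z, o) = z - z = 0)
u(P, N) = 2*P*(-6 + N) (u(P, N) = (2*P)*(-6 + N) = 2*P*(-6 + N))
225 - u(R(4, 6), -17) = 225 - 2*0*(-6 - 17) = 225 - 2*0*(-23) = 225 - 1*0 = 225 + 0 = 225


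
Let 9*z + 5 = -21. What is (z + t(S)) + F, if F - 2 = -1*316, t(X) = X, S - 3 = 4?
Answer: -2789/9 ≈ -309.89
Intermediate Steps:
S = 7 (S = 3 + 4 = 7)
F = -314 (F = 2 - 1*316 = 2 - 316 = -314)
z = -26/9 (z = -5/9 + (1/9)*(-21) = -5/9 - 7/3 = -26/9 ≈ -2.8889)
(z + t(S)) + F = (-26/9 + 7) - 314 = 37/9 - 314 = -2789/9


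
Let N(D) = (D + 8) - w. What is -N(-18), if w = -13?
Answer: -3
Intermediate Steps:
N(D) = 21 + D (N(D) = (D + 8) - 1*(-13) = (8 + D) + 13 = 21 + D)
-N(-18) = -(21 - 18) = -1*3 = -3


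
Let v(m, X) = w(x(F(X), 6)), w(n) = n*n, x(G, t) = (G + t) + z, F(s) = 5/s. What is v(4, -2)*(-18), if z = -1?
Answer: -225/2 ≈ -112.50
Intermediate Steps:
x(G, t) = -1 + G + t (x(G, t) = (G + t) - 1 = -1 + G + t)
w(n) = n²
v(m, X) = (5 + 5/X)² (v(m, X) = (-1 + 5/X + 6)² = (5 + 5/X)²)
v(4, -2)*(-18) = (25*(1 - 2)²/(-2)²)*(-18) = (25*(¼)*(-1)²)*(-18) = (25*(¼)*1)*(-18) = (25/4)*(-18) = -225/2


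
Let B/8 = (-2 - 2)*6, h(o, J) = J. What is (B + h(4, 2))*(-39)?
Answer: 7410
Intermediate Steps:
B = -192 (B = 8*((-2 - 2)*6) = 8*(-4*6) = 8*(-24) = -192)
(B + h(4, 2))*(-39) = (-192 + 2)*(-39) = -190*(-39) = 7410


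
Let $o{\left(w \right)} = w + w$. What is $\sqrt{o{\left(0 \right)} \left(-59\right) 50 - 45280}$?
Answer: $4 i \sqrt{2830} \approx 212.79 i$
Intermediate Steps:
$o{\left(w \right)} = 2 w$
$\sqrt{o{\left(0 \right)} \left(-59\right) 50 - 45280} = \sqrt{2 \cdot 0 \left(-59\right) 50 - 45280} = \sqrt{0 \left(-59\right) 50 - 45280} = \sqrt{0 \cdot 50 - 45280} = \sqrt{0 - 45280} = \sqrt{-45280} = 4 i \sqrt{2830}$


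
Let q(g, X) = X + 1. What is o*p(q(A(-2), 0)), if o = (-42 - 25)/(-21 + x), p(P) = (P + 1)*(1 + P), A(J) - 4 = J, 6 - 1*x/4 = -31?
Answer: -268/127 ≈ -2.1102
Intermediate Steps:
x = 148 (x = 24 - 4*(-31) = 24 + 124 = 148)
A(J) = 4 + J
q(g, X) = 1 + X
p(P) = (1 + P)**2 (p(P) = (1 + P)*(1 + P) = (1 + P)**2)
o = -67/127 (o = (-42 - 25)/(-21 + 148) = -67/127 ≈ -0.52756)
o*p(q(A(-2), 0)) = -67*(1 + (1 + 0))**2/127 = -67*(1 + 1)**2/127 = -67/127*2**2 = -67/127*4 = -268/127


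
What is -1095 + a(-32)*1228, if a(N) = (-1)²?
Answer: 133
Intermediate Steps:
a(N) = 1
-1095 + a(-32)*1228 = -1095 + 1*1228 = -1095 + 1228 = 133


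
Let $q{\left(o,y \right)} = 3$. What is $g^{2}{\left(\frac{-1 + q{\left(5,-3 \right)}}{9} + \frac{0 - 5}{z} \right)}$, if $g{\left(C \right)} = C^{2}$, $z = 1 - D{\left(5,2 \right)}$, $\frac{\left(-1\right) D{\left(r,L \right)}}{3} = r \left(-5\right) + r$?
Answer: $\frac{705911761}{79502005521} \approx 0.0088792$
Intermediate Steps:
$D{\left(r,L \right)} = 12 r$ ($D{\left(r,L \right)} = - 3 \left(r \left(-5\right) + r\right) = - 3 \left(- 5 r + r\right) = - 3 \left(- 4 r\right) = 12 r$)
$z = -59$ ($z = 1 - 12 \cdot 5 = 1 - 60 = -59$)
$g^{2}{\left(\frac{-1 + q{\left(5,-3 \right)}}{9} + \frac{0 - 5}{z} \right)} = \left(\left(\frac{-1 + 3}{9} + \frac{0 - 5}{-59}\right)^{2}\right)^{2} = \left(\left(2 \cdot \frac{1}{9} - - \frac{5}{59}\right)^{2}\right)^{2} = \left(\left(\frac{2}{9} + \frac{5}{59}\right)^{2}\right)^{2} = \left(\left(\frac{163}{531}\right)^{2}\right)^{2} = \left(\frac{26569}{281961}\right)^{2} = \frac{705911761}{79502005521}$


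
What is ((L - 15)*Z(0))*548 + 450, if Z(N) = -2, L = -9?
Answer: 26754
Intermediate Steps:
((L - 15)*Z(0))*548 + 450 = ((-9 - 15)*(-2))*548 + 450 = -24*(-2)*548 + 450 = 48*548 + 450 = 26304 + 450 = 26754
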